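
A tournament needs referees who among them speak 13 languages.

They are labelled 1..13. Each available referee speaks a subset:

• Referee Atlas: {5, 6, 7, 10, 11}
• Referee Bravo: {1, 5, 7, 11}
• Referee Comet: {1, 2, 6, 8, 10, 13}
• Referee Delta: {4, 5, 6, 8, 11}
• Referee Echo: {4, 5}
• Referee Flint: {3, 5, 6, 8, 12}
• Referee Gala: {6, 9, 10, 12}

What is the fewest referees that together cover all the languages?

5

Atlas and Comet and Echo and Flint and Gala together: Atlas ∪ Comet ∪ Echo ∪ Flint ∪ Gala = {1, 2, 3, 4, 5, 6, 7, 8, 9, 10, 11, 12, 13} — every language is covered.
No 4 of the 7 referees cover everything (all 35 combinations miss at least one language), so 5 is optimal.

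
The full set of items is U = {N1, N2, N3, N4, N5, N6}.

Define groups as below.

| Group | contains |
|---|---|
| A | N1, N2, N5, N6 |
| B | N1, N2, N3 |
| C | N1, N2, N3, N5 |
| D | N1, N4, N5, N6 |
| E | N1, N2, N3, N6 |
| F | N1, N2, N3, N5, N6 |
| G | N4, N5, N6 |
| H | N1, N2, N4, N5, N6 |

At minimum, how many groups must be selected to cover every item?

2

E and H cover everything between them: the union {N1, N2, N3, N4, N5, N6} is all of U.
No single group has all 6 items (the largest, F, has 5), so 2 is optimal.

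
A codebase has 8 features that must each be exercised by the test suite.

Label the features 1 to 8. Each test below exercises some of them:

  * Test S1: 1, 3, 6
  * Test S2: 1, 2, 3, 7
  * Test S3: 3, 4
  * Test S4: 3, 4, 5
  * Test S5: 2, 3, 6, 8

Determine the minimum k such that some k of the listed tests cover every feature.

S2 and S4 and S5 together: S2 ∪ S4 ∪ S5 = {1, 2, 3, 4, 5, 6, 7, 8} — every feature is covered.
Only S4 contains 5, so S4 is forced; the remaining 5 features need at least 2 more tests (each remaining test adds at most 3) — so at least 3 tests are needed, and 3 is optimal.

3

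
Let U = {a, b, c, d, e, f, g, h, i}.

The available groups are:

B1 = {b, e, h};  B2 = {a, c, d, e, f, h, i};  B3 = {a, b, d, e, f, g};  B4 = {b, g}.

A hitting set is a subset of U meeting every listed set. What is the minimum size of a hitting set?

2

T = {g, h} meets every group (each contains at least one member of T), and |T| = 2.
The groups B2, B4 are pairwise disjoint, so any hitting set needs a separate point for each — at least 2. Hence 2 is optimal.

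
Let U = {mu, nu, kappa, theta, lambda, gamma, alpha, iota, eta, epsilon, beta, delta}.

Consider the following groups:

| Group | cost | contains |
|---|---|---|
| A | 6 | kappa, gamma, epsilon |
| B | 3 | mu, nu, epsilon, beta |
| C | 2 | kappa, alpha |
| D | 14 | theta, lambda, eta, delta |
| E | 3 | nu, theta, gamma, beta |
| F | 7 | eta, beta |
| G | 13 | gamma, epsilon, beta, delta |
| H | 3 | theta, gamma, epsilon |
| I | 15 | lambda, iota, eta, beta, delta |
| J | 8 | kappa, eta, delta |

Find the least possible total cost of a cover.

23

B, C, E, I together cover every point (B ∪ C ∪ E ∪ I = {mu, nu, kappa, theta, lambda, gamma, alpha, iota, eta, epsilon, beta, delta}); total cost 3 + 2 + 3 + 15 = 23.
No covering selection has total cost below 23.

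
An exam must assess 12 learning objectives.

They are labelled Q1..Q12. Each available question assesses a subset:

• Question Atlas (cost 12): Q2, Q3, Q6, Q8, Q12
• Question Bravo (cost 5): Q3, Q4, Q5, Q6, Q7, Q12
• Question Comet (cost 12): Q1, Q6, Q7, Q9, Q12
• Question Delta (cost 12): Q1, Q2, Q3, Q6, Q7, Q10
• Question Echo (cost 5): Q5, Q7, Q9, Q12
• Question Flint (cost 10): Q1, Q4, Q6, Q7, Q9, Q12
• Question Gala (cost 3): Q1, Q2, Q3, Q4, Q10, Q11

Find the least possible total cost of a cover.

Atlas, Echo, Gala together cover every objective (Atlas ∪ Echo ∪ Gala = {Q1, Q2, Q3, Q4, Q5, Q6, Q7, Q8, Q9, Q10, Q11, Q12}); total cost 12 + 5 + 3 = 20.
The greedy pick Gala, Bravo, Echo, Atlas costs 25; no covering selection beats 20.

20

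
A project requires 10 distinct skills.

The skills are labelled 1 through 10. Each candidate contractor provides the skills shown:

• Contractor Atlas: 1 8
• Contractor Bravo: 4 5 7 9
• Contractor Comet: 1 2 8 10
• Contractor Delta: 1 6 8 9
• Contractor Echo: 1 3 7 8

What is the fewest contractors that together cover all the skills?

Bravo and Comet and Delta and Echo together: Bravo ∪ Comet ∪ Delta ∪ Echo = {1, 2, 3, 4, 5, 6, 7, 8, 9, 10} — every skill is covered.
No 3 of the 5 contractors cover everything (all 10 combinations miss at least one skill), so 4 is optimal.

4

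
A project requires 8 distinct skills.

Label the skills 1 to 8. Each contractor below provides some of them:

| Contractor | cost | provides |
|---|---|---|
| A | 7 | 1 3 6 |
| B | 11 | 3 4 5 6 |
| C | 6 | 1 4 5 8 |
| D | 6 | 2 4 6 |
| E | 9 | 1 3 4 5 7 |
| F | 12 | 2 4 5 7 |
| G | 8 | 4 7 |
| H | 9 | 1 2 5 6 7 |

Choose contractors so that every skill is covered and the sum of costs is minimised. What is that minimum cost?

C, D, E together cover every skill (C ∪ D ∪ E = {1, 2, 3, 4, 5, 6, 7, 8}); total cost 6 + 6 + 9 = 21.
No covering selection has total cost below 21.

21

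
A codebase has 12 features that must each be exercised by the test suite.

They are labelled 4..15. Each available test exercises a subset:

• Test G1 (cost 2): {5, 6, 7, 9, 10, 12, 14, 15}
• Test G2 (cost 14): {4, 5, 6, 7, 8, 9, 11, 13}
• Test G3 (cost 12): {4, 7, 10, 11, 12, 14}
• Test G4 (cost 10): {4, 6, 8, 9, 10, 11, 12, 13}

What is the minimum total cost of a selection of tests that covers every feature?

12

G1, G4 together cover every feature (G1 ∪ G4 = {4, 5, 6, 7, 8, 9, 10, 11, 12, 13, 14, 15}); total cost 2 + 10 = 12.
No covering selection has total cost below 12.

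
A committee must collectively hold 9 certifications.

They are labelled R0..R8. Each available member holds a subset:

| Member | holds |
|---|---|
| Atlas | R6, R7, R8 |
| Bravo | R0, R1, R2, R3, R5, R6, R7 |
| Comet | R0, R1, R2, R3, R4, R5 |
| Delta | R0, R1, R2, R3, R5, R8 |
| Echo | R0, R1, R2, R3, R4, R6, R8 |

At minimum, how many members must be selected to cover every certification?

2

Atlas and Comet together: Atlas ∪ Comet = {R0, R1, R2, R3, R4, R5, R6, R7, R8} — every certification is covered.
No single member has all 9 certifications (the largest, Bravo, has 7), so 2 is optimal.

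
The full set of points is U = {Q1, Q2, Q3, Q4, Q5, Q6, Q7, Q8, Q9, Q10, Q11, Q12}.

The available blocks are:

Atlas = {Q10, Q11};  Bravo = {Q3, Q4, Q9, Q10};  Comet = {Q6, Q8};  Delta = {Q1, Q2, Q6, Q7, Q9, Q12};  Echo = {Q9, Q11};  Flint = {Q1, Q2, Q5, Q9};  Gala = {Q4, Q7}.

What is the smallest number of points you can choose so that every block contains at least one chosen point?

The 4 points {Q4, Q6, Q9, Q10} hit every block.
The blocks Atlas, Comet, Flint, Gala are pairwise disjoint, so any hitting set needs a separate point for each — at least 4. Hence 4 is optimal.

4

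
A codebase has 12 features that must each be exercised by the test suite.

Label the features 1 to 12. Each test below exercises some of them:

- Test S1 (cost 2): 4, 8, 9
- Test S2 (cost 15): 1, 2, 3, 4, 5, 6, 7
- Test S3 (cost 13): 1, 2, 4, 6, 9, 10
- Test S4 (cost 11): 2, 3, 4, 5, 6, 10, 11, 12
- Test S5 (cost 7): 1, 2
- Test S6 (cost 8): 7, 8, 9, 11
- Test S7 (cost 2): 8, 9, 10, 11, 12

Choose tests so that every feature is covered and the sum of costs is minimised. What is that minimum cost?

S2, S7 together cover every feature (S2 ∪ S7 = {1, 2, 3, 4, 5, 6, 7, 8, 9, 10, 11, 12}); total cost 15 + 2 = 17.
The greedy pick S7, S1, S2 costs 19; no covering selection beats 17.

17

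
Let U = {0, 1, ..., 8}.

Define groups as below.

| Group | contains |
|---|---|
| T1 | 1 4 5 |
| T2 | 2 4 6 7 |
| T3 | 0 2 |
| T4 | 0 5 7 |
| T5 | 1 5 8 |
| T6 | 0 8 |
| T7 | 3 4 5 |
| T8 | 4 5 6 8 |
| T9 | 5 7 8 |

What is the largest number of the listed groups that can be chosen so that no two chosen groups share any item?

2

T3, T7 are pairwise disjoint (T3={0,2}; T7={3,4,5}).
Every remaining group overlaps one of these, and no 3 of the listed groups are pairwise disjoint, so 2 is the maximum.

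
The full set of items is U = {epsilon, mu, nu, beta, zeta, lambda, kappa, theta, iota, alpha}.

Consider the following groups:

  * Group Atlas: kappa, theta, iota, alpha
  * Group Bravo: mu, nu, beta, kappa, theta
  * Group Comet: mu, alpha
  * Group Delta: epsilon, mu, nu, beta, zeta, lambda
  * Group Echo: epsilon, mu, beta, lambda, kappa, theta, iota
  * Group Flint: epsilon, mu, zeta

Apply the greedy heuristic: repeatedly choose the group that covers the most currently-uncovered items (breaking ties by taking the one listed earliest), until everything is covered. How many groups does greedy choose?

Greedy: pick Echo (covers 7 new) → pick Delta (covers 2 new) → pick Atlas (covers 1 new). Total picks: 3.
(The true minimum cover uses only 2 groups, so greedy is not optimal here.)

3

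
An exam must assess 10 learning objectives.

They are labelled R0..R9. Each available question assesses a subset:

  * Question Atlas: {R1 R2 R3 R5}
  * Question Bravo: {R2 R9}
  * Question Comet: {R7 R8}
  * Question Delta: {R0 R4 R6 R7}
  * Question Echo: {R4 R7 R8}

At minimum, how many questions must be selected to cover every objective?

Atlas and Bravo and Delta and Echo together: Atlas ∪ Bravo ∪ Delta ∪ Echo = {R0, R1, R2, R3, R4, R5, R6, R7, R8, R9} — every objective is covered.
No 3 of the 5 questions cover everything (all 10 combinations miss at least one objective), so 4 is optimal.

4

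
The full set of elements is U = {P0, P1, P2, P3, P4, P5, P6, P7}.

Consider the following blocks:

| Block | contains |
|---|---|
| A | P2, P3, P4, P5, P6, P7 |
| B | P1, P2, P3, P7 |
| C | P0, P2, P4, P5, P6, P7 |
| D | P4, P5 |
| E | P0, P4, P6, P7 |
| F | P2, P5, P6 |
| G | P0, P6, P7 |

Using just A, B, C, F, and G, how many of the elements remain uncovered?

Union of A, B, C, F, G = {P0, P1, P2, P3, P4, P5, P6, P7} — that's every element, so 0 are uncovered.

0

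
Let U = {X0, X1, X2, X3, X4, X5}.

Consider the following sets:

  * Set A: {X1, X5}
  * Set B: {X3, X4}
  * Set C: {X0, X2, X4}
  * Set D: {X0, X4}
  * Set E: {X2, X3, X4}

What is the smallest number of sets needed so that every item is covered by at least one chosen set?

3

A, B, and C cover everything between them: the union {X0, X1, X2, X3, X4, X5} is all of U.
Only A contains X1, so A is forced; the remaining 4 items need at least 2 more sets (each remaining set adds at most 3) — so at least 3 sets are needed, and 3 is optimal.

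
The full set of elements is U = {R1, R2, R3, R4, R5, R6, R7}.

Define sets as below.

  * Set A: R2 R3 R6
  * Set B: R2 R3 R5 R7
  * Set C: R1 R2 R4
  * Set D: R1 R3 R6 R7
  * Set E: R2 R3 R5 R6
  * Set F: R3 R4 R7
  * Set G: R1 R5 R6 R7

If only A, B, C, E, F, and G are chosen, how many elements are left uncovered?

0

Union of A, B, C, E, F, G = {R1, R2, R3, R4, R5, R6, R7} — that's every element, so 0 are uncovered.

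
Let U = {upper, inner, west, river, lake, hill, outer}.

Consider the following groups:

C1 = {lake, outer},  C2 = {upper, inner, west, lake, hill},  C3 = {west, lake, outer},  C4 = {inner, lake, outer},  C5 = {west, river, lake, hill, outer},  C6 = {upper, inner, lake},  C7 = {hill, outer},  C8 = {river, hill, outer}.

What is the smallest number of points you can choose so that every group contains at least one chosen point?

2

H = {upper, outer} meets every group (each contains at least one member of H), and |H| = 2.
The groups C6, C7 are pairwise disjoint, so any hitting set needs a separate point for each — at least 2. Hence 2 is optimal.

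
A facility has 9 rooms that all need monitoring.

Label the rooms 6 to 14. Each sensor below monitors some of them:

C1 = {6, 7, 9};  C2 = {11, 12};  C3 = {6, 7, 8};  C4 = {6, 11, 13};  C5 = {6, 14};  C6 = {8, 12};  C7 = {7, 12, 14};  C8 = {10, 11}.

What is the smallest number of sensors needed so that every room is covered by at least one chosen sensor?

C1 and C3 and C4 and C7 and C8 together: C1 ∪ C3 ∪ C4 ∪ C7 ∪ C8 = {6, 7, 8, 9, 10, 11, 12, 13, 14} — every room is covered.
No 4 of the 8 sensors cover everything (all 70 combinations miss at least one room), so 5 is optimal.

5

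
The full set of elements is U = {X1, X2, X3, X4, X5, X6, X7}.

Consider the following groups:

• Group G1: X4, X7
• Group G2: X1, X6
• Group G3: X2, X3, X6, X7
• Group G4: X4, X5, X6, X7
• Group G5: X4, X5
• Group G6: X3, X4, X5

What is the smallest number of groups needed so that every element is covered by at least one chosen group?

3

G2 and G3 and G6 together: G2 ∪ G3 ∪ G6 = {X1, X2, X3, X4, X5, X6, X7} — every element is covered.
Only G2 contains X1, so G2 is forced; the remaining 5 elements need at least 2 more groups (each remaining group adds at most 3) — so at least 3 groups are needed, and 3 is optimal.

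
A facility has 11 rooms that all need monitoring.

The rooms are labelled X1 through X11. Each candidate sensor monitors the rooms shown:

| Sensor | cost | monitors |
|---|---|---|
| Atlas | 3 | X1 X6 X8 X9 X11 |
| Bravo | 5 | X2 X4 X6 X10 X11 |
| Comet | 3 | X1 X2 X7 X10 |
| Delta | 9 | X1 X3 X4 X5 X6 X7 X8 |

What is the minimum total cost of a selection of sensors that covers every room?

15

Atlas, Comet, Delta together cover every room (Atlas ∪ Comet ∪ Delta = {X1, X2, X3, X4, X5, X6, X7, X8, X9, X10, X11}); total cost 3 + 3 + 9 = 15.
No covering selection has total cost below 15.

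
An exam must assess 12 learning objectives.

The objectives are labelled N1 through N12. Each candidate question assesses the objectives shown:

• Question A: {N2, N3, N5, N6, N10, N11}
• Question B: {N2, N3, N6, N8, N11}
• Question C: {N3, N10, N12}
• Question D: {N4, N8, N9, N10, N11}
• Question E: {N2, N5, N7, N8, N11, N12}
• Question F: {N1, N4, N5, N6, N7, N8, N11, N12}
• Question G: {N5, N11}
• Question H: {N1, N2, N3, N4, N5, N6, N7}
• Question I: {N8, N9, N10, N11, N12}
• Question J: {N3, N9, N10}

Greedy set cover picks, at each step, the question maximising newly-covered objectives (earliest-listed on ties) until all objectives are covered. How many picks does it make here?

Greedy: pick F (covers 8 new) → pick A (covers 3 new) → pick D (covers 1 new). Total picks: 3.
(The true minimum cover uses only 2 questions, so greedy is not optimal here.)

3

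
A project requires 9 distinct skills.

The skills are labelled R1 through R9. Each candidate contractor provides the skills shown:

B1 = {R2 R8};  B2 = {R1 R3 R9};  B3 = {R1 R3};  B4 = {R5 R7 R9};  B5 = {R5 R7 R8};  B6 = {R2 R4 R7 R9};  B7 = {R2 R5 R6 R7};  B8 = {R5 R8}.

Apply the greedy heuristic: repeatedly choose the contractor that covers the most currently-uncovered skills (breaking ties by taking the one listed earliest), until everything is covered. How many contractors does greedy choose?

4

Greedy: pick B6 (covers 4 new) → pick B2 (covers 2 new) → pick B5 (covers 2 new) → pick B7 (covers 1 new). Total picks: 4.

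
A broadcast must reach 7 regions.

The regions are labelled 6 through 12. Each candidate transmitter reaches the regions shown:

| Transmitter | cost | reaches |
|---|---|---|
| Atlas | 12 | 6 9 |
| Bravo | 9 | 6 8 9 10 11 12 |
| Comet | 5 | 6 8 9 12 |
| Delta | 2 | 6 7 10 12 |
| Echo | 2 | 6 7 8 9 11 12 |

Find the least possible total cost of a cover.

4

Delta, Echo together cover every region (Delta ∪ Echo = {6, 7, 8, 9, 10, 11, 12}); total cost 2 + 2 = 4.
No covering selection has total cost below 4.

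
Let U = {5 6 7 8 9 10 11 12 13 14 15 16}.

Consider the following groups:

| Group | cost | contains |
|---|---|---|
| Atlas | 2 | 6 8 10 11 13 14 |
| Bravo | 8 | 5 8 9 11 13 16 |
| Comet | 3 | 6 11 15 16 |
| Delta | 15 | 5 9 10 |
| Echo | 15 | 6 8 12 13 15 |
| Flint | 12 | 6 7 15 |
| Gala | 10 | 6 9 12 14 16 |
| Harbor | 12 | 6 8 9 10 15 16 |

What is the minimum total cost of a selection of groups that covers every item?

32

Atlas, Bravo, Flint, Gala together cover every item (Atlas ∪ Bravo ∪ Flint ∪ Gala = {5, 6, 7, 8, 9, 10, 11, 12, 13, 14, 15, 16}); total cost 2 + 8 + 12 + 10 = 32.
The greedy pick Atlas, Comet, Bravo, Gala, Flint costs 35; no covering selection beats 32.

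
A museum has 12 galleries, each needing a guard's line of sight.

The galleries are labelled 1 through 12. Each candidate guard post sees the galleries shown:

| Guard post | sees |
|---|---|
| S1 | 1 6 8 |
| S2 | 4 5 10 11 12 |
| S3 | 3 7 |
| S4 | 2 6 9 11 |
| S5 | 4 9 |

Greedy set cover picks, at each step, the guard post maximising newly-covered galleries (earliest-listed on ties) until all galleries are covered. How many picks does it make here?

4

Greedy: pick S2 (covers 5 new) → pick S1 (covers 3 new) → pick S3 (covers 2 new) → pick S4 (covers 2 new). Total picks: 4.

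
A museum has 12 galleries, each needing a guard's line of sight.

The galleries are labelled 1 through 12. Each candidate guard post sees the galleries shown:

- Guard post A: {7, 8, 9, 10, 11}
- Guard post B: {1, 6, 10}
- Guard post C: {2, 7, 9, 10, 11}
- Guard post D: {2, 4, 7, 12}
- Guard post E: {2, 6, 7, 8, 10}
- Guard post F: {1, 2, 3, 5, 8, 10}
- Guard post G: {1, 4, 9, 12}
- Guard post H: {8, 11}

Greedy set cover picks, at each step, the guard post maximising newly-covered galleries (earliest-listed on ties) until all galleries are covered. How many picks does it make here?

Greedy: pick F (covers 6 new) → pick A (covers 3 new) → pick D (covers 2 new) → pick B (covers 1 new). Total picks: 4.

4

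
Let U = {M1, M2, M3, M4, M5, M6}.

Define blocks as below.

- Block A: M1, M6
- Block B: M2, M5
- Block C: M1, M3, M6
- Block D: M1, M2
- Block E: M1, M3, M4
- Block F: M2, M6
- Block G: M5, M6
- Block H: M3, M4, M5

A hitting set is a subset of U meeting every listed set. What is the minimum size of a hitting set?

3

Take T = {M2, M4, M6}. Each listed block contains at least one of these, so T is a hitting set of size 3.
No choice of 2 points meets every block, so 3 is the minimum.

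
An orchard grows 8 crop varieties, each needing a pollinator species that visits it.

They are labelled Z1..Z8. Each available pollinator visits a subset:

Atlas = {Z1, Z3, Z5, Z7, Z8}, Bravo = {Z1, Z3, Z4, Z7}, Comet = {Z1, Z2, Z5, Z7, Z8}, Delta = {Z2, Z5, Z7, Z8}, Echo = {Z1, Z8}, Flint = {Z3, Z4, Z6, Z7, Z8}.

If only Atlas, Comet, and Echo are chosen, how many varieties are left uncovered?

Union of Atlas, Comet, Echo = {Z1, Z2, Z3, Z5, Z7, Z8}.
Not covered: Z4, Z6 — 2 varieties.

2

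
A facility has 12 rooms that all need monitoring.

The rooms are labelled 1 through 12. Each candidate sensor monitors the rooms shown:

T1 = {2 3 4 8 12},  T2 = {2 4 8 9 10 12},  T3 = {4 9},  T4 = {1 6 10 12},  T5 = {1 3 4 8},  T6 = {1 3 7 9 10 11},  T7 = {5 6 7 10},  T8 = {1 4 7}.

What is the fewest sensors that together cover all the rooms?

3

Take {T1, T6, T7}. Their union is {1, 2, 3, 4, 5, 6, 7, 8, 9, 10, 11, 12}, which is all 12 rooms.
Only T7 contains 5, so T7 is forced; the remaining 8 rooms need at least 2 more sensors (each remaining sensor adds at most 5) — so at least 3 sensors are needed, and 3 is optimal.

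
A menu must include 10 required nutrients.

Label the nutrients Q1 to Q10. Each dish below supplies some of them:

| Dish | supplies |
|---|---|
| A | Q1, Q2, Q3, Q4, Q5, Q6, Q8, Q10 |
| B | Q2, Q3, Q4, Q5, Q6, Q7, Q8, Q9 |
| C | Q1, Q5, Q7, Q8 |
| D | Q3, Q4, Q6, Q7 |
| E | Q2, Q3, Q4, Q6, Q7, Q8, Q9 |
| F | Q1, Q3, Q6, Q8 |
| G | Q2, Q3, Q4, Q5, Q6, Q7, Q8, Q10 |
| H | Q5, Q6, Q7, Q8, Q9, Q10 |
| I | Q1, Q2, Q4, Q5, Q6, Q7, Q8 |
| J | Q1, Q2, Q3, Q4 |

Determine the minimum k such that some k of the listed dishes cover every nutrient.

A and E together: A ∪ E = {Q1, Q2, Q3, Q4, Q5, Q6, Q7, Q8, Q9, Q10} — every nutrient is covered.
No single dish has all 10 nutrients (the largest, A, has 8), so 2 is optimal.

2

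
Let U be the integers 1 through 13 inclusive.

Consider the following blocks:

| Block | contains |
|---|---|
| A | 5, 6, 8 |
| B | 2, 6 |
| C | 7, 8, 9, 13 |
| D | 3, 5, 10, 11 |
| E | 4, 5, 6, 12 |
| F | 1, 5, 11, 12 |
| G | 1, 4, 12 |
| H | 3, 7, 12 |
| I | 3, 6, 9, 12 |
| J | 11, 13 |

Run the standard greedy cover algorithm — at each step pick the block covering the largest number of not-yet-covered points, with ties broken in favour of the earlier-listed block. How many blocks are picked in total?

5

Greedy: pick C (covers 4 new) → pick D (covers 4 new) → pick E (covers 3 new) → pick B (covers 1 new) → pick F (covers 1 new). Total picks: 5.
(The true minimum cover uses only 4 blocks, so greedy is not optimal here.)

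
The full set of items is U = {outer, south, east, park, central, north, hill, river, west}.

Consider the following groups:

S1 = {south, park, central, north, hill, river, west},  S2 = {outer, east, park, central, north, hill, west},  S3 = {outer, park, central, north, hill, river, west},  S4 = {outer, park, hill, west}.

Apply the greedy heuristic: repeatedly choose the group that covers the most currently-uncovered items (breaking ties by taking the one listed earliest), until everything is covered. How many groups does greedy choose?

2

Greedy: pick S1 (covers 7 new) → pick S2 (covers 2 new). Total picks: 2.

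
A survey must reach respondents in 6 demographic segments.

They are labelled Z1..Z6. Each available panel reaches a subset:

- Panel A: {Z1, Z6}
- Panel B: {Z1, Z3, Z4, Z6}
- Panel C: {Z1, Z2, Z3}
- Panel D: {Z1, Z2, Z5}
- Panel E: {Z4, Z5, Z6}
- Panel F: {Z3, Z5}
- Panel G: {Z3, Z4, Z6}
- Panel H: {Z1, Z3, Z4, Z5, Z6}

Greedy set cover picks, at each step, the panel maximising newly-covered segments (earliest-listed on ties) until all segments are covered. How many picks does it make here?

2

Greedy: pick H (covers 5 new) → pick C (covers 1 new). Total picks: 2.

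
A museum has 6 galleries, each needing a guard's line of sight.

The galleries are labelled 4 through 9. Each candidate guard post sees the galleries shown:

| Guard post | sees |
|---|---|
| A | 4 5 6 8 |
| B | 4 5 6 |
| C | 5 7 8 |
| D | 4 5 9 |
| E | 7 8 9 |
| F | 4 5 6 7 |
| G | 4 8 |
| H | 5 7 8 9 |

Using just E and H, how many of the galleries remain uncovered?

Union of E, H = {5, 7, 8, 9}.
Not covered: 4, 6 — 2 galleries.

2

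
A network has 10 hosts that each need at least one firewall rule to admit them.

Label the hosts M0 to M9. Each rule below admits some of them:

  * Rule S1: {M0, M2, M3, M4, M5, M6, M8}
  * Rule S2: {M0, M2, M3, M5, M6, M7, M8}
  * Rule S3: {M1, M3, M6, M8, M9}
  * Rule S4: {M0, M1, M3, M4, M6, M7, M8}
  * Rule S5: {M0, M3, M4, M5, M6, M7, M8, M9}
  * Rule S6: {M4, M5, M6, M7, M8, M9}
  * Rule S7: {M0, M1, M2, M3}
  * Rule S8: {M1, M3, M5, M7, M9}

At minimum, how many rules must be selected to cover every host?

Take {S5, S7}. Their union is {M0, M1, M2, M3, M4, M5, M6, M7, M8, M9}, which is all 10 hosts.
No single rule has all 10 hosts (the largest, S5, has 8), so 2 is optimal.

2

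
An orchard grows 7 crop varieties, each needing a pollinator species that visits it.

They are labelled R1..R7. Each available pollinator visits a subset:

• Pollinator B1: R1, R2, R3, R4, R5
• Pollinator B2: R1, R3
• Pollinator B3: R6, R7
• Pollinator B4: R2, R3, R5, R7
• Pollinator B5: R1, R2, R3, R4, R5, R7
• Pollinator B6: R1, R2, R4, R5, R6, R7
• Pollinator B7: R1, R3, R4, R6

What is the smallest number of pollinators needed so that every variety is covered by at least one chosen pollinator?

2

B2 and B6 together: B2 ∪ B6 = {R1, R2, R3, R4, R5, R6, R7} — every variety is covered.
No single pollinator has all 7 varieties (the largest, B5, has 6), so 2 is optimal.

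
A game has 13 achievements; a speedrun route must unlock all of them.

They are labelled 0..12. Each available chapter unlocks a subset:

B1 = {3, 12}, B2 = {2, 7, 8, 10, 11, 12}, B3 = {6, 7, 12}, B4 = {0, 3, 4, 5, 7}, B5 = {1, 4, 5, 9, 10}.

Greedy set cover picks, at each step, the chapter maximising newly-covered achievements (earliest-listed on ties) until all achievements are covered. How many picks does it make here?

4

Greedy: pick B2 (covers 6 new) → pick B4 (covers 4 new) → pick B5 (covers 2 new) → pick B3 (covers 1 new). Total picks: 4.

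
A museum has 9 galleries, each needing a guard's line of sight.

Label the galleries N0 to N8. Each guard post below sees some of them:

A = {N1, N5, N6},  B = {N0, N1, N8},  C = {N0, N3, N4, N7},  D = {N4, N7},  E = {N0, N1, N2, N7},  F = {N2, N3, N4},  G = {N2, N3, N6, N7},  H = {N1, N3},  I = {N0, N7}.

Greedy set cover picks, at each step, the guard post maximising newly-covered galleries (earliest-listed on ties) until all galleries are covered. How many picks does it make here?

Greedy: pick C (covers 4 new) → pick A (covers 3 new) → pick B (covers 1 new) → pick E (covers 1 new). Total picks: 4.

4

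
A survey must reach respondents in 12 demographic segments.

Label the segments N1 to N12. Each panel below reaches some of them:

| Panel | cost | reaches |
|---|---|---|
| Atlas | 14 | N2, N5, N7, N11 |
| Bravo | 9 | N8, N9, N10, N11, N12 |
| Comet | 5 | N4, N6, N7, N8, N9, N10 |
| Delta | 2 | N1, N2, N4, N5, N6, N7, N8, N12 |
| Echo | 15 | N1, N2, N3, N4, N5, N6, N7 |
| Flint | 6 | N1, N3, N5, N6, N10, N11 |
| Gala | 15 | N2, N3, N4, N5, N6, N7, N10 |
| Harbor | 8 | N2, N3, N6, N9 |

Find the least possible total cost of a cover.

13

Comet, Delta, Flint together cover every segment (Comet ∪ Delta ∪ Flint = {N1, N2, N3, N4, N5, N6, N7, N8, N9, N10, N11, N12}); total cost 5 + 2 + 6 = 13.
No covering selection has total cost below 13.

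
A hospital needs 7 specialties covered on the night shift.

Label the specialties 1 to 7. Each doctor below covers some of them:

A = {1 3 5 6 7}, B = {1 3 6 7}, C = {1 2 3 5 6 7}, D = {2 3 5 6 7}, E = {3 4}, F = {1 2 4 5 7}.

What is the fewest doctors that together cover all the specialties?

2

B and F together: B ∪ F = {1, 2, 3, 4, 5, 6, 7} — every specialty is covered.
No single doctor has all 7 specialties (the largest, C, has 6), so 2 is optimal.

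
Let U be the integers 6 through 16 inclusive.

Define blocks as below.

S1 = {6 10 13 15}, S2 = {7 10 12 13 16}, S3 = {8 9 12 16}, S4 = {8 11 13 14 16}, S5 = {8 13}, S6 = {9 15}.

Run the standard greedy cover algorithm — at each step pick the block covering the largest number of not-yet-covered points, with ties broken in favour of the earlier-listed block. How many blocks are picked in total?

4

Greedy: pick S2 (covers 5 new) → pick S4 (covers 3 new) → pick S1 (covers 2 new) → pick S3 (covers 1 new). Total picks: 4.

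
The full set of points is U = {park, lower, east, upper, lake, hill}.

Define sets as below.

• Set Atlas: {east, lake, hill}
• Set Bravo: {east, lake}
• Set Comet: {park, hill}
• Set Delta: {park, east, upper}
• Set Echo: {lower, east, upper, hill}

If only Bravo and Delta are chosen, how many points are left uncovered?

2

Union of Bravo, Delta = {park, east, upper, lake}.
Not covered: lower, hill — 2 points.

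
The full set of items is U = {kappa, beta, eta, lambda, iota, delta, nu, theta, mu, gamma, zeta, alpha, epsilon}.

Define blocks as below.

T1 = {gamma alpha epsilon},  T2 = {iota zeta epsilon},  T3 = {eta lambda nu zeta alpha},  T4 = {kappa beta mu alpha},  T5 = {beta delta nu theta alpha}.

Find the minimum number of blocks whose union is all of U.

Take {T1, T2, T3, T4, T5}. Their union is {kappa, beta, eta, lambda, iota, delta, nu, theta, mu, gamma, zeta, alpha, epsilon}, which is all 13 items.
No 4 of the 5 blocks cover everything (all 5 combinations miss at least one item), so 5 is optimal.

5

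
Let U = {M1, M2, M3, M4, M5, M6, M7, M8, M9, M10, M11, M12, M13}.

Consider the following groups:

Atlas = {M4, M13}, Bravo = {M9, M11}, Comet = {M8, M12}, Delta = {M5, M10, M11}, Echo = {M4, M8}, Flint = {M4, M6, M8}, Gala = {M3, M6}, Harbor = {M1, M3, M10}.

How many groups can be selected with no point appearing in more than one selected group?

4

Atlas, Comet, Delta, Gala are pairwise disjoint (Atlas={M4,M13}; Comet={M8,M12}; Delta={M5,M10,M11}; Gala={M3,M6}).
Every remaining group overlaps one of these, and no 5 of the listed groups are pairwise disjoint, so 4 is the maximum.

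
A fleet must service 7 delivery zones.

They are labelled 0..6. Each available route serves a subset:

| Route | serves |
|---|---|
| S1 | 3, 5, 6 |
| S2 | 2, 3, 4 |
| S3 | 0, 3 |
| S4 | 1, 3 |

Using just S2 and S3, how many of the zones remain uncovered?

3

Union of S2, S3 = {0, 2, 3, 4}.
Not covered: 1, 5, 6 — 3 zones.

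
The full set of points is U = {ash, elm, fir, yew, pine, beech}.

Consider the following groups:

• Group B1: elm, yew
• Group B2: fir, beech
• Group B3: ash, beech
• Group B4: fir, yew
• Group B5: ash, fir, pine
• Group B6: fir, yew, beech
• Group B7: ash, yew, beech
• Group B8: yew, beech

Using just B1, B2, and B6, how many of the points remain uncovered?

2

Union of B1, B2, B6 = {elm, fir, yew, beech}.
Not covered: ash, pine — 2 points.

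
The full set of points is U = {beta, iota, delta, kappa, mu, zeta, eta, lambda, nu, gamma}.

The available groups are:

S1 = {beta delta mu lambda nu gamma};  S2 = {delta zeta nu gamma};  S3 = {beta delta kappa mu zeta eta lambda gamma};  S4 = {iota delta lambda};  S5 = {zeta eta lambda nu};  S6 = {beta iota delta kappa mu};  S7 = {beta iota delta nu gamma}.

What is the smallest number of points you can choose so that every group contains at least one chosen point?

The 2 points {delta, lambda} hit every group.
The groups S5, S6 are pairwise disjoint, so any hitting set needs a separate point for each — at least 2. Hence 2 is optimal.

2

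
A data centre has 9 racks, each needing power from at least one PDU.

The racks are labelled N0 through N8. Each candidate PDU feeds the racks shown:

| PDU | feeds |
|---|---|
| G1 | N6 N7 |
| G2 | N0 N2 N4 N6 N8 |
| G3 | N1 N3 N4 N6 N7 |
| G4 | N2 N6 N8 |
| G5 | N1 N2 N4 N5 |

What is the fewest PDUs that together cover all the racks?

3

Take {G2, G3, G5}. Their union is {N0, N1, N2, N3, N4, N5, N6, N7, N8}, which is all 9 racks.
Only G2 contains N0, so G2 is forced; the remaining 4 racks need at least 2 more PDUs (each remaining PDU adds at most 3) — so at least 3 PDUs are needed, and 3 is optimal.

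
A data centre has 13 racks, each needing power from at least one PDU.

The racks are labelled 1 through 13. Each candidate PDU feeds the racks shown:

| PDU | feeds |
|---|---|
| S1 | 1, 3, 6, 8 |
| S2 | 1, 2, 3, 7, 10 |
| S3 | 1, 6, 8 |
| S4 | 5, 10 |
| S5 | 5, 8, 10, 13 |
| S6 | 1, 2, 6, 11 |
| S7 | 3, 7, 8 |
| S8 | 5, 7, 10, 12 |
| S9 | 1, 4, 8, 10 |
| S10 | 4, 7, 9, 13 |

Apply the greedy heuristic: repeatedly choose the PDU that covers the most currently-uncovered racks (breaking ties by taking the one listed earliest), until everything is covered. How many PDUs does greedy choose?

Greedy: pick S2 (covers 5 new) → pick S5 (covers 3 new) → pick S6 (covers 2 new) → pick S10 (covers 2 new) → pick S8 (covers 1 new). Total picks: 5.
(The true minimum cover uses only 4 PDUs, so greedy is not optimal here.)

5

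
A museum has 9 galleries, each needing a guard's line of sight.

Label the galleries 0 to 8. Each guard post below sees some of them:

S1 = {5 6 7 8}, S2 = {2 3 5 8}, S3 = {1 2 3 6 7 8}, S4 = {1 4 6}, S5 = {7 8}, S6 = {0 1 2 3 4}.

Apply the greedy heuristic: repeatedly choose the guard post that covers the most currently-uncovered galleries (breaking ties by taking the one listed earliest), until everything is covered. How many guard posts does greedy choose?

Greedy: pick S3 (covers 6 new) → pick S6 (covers 2 new) → pick S1 (covers 1 new). Total picks: 3.
(The true minimum cover uses only 2 guard posts, so greedy is not optimal here.)

3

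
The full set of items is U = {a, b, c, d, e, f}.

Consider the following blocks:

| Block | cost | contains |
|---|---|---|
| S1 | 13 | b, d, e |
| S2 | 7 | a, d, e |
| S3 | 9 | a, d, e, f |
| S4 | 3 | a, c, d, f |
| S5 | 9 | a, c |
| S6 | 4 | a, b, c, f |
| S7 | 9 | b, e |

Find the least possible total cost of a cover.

S2, S6 together cover every item (S2 ∪ S6 = {a, b, c, d, e, f}); total cost 7 + 4 = 11.
The greedy pick S4, S6, S2 costs 14; no covering selection beats 11.

11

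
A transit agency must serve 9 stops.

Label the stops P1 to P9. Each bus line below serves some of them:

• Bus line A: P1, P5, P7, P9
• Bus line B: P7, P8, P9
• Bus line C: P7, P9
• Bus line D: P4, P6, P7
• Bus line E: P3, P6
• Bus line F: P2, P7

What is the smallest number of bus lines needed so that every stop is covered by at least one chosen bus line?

5

A and B and D and E and F together: A ∪ B ∪ D ∪ E ∪ F = {P1, P2, P3, P4, P5, P6, P7, P8, P9} — every stop is covered.
No 4 of the 6 bus lines cover everything (all 15 combinations miss at least one stop), so 5 is optimal.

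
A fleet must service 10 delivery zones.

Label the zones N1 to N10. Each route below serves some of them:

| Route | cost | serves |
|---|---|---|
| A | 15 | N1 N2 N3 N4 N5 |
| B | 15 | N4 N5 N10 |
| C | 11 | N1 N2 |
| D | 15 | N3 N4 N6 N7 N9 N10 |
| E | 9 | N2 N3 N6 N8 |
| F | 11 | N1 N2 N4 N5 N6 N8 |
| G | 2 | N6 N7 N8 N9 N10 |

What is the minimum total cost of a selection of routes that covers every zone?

A, G together cover every zone (A ∪ G = {N1, N2, N3, N4, N5, N6, N7, N8, N9, N10}); total cost 15 + 2 = 17.
The greedy pick G, F, E costs 22; no covering selection beats 17.

17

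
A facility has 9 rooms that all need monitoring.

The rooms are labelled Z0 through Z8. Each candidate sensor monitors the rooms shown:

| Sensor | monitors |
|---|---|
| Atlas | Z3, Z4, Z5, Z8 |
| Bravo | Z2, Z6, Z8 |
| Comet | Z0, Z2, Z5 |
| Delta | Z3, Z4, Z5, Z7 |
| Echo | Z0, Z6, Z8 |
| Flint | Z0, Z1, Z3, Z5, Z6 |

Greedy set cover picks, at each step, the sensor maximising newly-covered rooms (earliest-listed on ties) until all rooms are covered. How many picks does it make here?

4

Greedy: pick Flint (covers 5 new) → pick Atlas (covers 2 new) → pick Bravo (covers 1 new) → pick Delta (covers 1 new). Total picks: 4.
(The true minimum cover uses only 3 sensors, so greedy is not optimal here.)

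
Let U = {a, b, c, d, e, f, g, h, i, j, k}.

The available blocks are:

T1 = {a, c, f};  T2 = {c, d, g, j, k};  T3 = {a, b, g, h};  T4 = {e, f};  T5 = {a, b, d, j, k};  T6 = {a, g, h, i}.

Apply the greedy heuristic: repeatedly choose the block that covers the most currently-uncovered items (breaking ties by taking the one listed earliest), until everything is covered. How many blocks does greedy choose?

Greedy: pick T2 (covers 5 new) → pick T3 (covers 3 new) → pick T4 (covers 2 new) → pick T6 (covers 1 new). Total picks: 4.

4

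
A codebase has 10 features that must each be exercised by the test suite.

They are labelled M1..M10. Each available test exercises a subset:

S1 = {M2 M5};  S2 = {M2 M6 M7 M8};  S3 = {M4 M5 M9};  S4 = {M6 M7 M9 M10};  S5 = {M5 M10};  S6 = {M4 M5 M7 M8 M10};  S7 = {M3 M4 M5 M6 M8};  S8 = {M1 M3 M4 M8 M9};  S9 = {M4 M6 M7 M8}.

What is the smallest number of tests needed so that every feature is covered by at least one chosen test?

Take {S1, S4, S8}. Their union is {M1, M2, M3, M4, M5, M6, M7, M8, M9, M10}, which is all 10 features.
Only S8 contains M1, so S8 is forced; the remaining 5 features need at least 2 more tests (each remaining test adds at most 3) — so at least 3 tests are needed, and 3 is optimal.

3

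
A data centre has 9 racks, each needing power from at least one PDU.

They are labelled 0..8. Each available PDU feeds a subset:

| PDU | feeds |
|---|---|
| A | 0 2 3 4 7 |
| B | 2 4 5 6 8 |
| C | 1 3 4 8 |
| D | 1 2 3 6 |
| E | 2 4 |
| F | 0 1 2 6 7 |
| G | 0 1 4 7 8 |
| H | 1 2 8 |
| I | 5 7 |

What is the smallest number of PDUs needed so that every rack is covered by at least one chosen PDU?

3

A and B and D together: A ∪ B ∪ D = {0, 1, 2, 3, 4, 5, 6, 7, 8} — every rack is covered.
No 2 of the 9 PDUs cover everything (all 36 combinations miss at least one rack), so 3 is optimal.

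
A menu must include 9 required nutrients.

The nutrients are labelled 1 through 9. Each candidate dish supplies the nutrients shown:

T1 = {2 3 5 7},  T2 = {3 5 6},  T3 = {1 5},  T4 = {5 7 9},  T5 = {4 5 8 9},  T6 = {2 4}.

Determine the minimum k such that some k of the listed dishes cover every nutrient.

Take {T1, T2, T3, T5}. Their union is {1, 2, 3, 4, 5, 6, 7, 8, 9}, which is all 9 nutrients.
Only T3 contains 1, so T3 is forced; the remaining 7 nutrients need at least 3 more dishes (each remaining dish adds at most 3) — so at least 4 dishes are needed, and 4 is optimal.

4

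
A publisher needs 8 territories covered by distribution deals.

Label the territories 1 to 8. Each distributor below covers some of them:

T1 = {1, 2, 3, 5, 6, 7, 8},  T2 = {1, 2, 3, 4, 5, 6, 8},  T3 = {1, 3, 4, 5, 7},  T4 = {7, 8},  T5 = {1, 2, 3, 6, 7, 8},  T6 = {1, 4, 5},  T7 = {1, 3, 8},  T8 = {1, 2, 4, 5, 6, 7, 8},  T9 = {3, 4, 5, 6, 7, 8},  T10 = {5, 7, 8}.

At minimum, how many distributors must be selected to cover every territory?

2

Take {T3, T8}. Their union is {1, 2, 3, 4, 5, 6, 7, 8}, which is all 8 territories.
No single distributor has all 8 territories (the largest, T1, has 7), so 2 is optimal.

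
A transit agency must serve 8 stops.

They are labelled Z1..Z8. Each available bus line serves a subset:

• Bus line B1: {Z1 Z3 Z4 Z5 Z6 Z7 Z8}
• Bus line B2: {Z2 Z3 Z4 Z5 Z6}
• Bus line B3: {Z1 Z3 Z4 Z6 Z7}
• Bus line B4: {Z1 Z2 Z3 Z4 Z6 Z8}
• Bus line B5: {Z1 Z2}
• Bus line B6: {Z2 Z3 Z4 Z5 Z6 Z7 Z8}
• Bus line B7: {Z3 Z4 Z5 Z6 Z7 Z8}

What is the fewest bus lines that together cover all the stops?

2

Take {B5, B7}. Their union is {Z1, Z2, Z3, Z4, Z5, Z6, Z7, Z8}, which is all 8 stops.
No single bus line has all 8 stops (the largest, B1, has 7), so 2 is optimal.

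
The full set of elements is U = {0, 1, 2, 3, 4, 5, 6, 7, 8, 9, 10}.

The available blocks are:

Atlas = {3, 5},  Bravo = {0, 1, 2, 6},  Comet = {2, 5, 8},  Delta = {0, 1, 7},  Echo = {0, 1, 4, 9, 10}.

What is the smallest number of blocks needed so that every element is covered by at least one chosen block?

Atlas, Bravo, Comet, Delta, and Echo cover everything between them: the union {0, 1, 2, 3, 4, 5, 6, 7, 8, 9, 10} is all of U.
No 4 of the 5 blocks cover everything (all 5 combinations miss at least one element), so 5 is optimal.

5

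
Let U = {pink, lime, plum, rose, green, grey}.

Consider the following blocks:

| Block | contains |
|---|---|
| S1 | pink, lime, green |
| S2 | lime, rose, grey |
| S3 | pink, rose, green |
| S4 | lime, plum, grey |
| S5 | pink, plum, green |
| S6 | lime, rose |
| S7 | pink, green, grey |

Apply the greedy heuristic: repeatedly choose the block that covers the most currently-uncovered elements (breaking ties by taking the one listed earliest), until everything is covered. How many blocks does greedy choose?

Greedy: pick S1 (covers 3 new) → pick S2 (covers 2 new) → pick S4 (covers 1 new). Total picks: 3.
(The true minimum cover uses only 2 blocks, so greedy is not optimal here.)

3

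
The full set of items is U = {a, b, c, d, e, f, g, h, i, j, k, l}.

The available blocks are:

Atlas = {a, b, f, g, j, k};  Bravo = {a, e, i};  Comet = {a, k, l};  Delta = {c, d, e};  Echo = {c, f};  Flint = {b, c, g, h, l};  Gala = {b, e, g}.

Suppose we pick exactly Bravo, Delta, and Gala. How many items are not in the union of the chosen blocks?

5

Union of Bravo, Delta, Gala = {a, b, c, d, e, g, i}.
Not covered: f, h, j, k, l — 5 items.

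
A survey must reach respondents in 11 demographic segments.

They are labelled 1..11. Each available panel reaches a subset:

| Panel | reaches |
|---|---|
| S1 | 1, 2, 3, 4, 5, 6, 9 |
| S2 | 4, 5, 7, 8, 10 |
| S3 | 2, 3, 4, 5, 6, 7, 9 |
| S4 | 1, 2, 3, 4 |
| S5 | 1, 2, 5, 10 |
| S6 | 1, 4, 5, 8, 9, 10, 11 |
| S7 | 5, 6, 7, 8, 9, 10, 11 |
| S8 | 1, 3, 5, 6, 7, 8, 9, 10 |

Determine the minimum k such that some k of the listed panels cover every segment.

2

S3 and S6 together: S3 ∪ S6 = {1, 2, 3, 4, 5, 6, 7, 8, 9, 10, 11} — every segment is covered.
No single panel has all 11 segments (the largest, S8, has 8), so 2 is optimal.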